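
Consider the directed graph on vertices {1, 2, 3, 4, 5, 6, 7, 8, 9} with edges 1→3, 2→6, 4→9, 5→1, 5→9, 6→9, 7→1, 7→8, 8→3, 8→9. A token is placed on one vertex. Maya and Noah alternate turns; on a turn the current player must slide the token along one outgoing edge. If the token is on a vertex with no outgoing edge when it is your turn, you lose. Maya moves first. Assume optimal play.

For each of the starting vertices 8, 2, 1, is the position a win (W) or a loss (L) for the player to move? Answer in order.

Build the W/L table. Terminal = L. A non-terminal position is W if it has a move to some L; otherwise it is L.
Every edge goes from a vertex to one that appears earlier in the order 9, 3, 4, 1, 8, 5, 6, 7, 2, so processing vertices in that order labels each vertex after all of its successors.
9: no outgoing edge → L
3: no outgoing edge → L
4: can move to 9, which is L ⇒ W
1: can move to 3, which is L ⇒ W
8: can move to 3, which is L ⇒ W
5: can move to 9, which is L ⇒ W
6: can move to 9, which is L ⇒ W
7: moves to 8(W), 1(W); every one is W ⇒ L
2: the only move is to 6(W), a W ⇒ L

8: W, 2: L, 1: W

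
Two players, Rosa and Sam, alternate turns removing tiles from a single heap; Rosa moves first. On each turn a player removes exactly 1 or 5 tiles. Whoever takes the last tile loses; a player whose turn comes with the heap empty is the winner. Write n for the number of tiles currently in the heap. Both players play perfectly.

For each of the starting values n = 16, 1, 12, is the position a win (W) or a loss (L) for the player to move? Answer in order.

16: W, 1: L, 12: W

Work bottom-up. With no move the player to move wins. Otherwise the position is W if at least one move leads to an L position for the opponent, and L if every move leads to a W.
n=0: no move; the opponent has just taken the last tile and therefore loses → W
n=1: only reaches 0(W), which is W → L
n=2: reaches L-position 1 → W
n=3: only reaches 2(W), which is W → L
n=4: reaches L-position 3 → W
n=5: only reaches 4(W), 0(W), all W → L
n=6: reaches L-position 5 → W
n=7: only reaches 6(W), 2(W), all W → L
n=8: reaches L-position 7 → W
n=9: only reaches 8(W), 4(W), all W → L
n=10: reaches L-position 9 → W
n=11: only reaches 10(W), 6(W), all W → L
n=12: reaches L-position 11 → W
n=13: only reaches 12(W), 8(W), all W → L
n=14: reaches L-position 13 → W
n=15: only reaches 14(W), 10(W), all W → L
n=16: reaches L-position 15 → W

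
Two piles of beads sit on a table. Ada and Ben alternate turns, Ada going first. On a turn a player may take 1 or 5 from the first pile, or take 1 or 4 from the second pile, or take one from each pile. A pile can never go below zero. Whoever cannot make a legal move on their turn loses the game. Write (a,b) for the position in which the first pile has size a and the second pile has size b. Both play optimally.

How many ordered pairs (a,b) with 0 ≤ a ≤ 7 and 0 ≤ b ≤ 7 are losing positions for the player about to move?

18

Work bottom-up. With no move the player to move loses. Otherwise the position is W if at least one move leads to an L position for the opponent, and L if every move leads to a W.
Every move lowers a or b (never raises either), so fill the grid row by row in increasing a, and left to right within a row: each cell's successors are then already labelled.
      b=0  b=1  b=2  b=3  b=4  b=5  b=6  b=7
a=0:    L    W    L    W    W    L    W    L
a=1:    W    W    W    W    L    W    W    W
a=2:    L    W    L    W    W    W    W    L
a=3:    W    W    W    W    L    W    L    W
a=4:    L    W    L    W    W    W    W    W
a=5:    W    W    W    W    L    W    L    W
a=6:    L    W    L    W    W    W    W    W
a=7:    W    W    W    W    L    W    L    W
Cells with no legal move (terminal, hence L): (0,0).
The remaining L cells, each justified by listing all of its moves:
(0,2): L (sole option (0,1)(W) is W)
(0,5): L (options (0,4)(W), (0,1)(W) are all W)
(0,7): L (options (0,6)(W), (0,3)(W) are all W)
(1,4): L (options (0,4)(W), (1,3)(W), (1,0)(W), (0,3)(W) are all W)
(2,0): L (sole option (1,0)(W) is W)
(2,2): L (options (1,2)(W), (2,1)(W), (1,1)(W) are all W)
(2,7): L (options (1,7)(W), (2,6)(W), (2,3)(W), (1,6)(W) are all W)
(3,4): L (options (2,4)(W), (3,3)(W), (3,0)(W), (2,3)(W) are all W)
(3,6): L (options (2,6)(W), (3,5)(W), (3,2)(W), (2,5)(W) are all W)
(4,0): L (sole option (3,0)(W) is W)
(4,2): L (options (3,2)(W), (4,1)(W), (3,1)(W) are all W)
(5,4): L (options (4,4)(W), (0,4)(W), (5,3)(W), (5,0)(W), (4,3)(W) are all W)
(5,6): L (options (4,6)(W), (0,6)(W), (5,5)(W), (5,2)(W), (4,5)(W) are all W)
(6,0): L (options (5,0)(W), (1,0)(W) are all W)
(6,2): L (options (5,2)(W), (1,2)(W), (6,1)(W), (5,1)(W) are all W)
(7,4): L (options (6,4)(W), (2,4)(W), (7,3)(W), (7,0)(W), (6,3)(W) are all W)
(7,6): L (options (6,6)(W), (2,6)(W), (7,5)(W), (7,2)(W), (6,5)(W) are all W)
Every other cell has at least one move into one of the L cells above, so it is W.
L cells per row: a=0: 4, a=1: 1, a=2: 3, a=3: 2, a=4: 2, a=5: 2, a=6: 2, a=7: 2; total 18.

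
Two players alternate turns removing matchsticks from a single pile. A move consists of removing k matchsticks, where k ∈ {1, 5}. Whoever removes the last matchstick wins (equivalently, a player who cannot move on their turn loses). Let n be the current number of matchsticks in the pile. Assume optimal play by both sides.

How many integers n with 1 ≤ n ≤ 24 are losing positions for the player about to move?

Use the standard recursion: the mover loses at a terminal position; elsewhere, the mover wins exactly when some move hands the opponent an L position.
n=0: no move → L
n=1: can move to 0, which is L ⇒ W
n=2: the only move is to 1(W), a W ⇒ L
n=3: can move to 2, which is L ⇒ W
n=4: the only move is to 3(W), a W ⇒ L
n=5: can move to 4, which is L ⇒ W
n=6: moves to 5(W), 1(W); every one is W ⇒ L
n=7: can move to 6, which is L ⇒ W
n=8: moves to 7(W), 3(W); every one is W ⇒ L
n=9: can move to 8, which is L ⇒ W
n=10: moves to 9(W), 5(W); every one is W ⇒ L
n=11: can move to 10, which is L ⇒ W
n=12: moves to 11(W), 7(W); every one is W ⇒ L
n=13: can move to 12, which is L ⇒ W
n=14: moves to 13(W), 9(W); every one is W ⇒ L
n=15: can move to 14, which is L ⇒ W
n=16: moves to 15(W), 11(W); every one is W ⇒ L
n=17: can move to 16, which is L ⇒ W
n=18: moves to 17(W), 13(W); every one is W ⇒ L
n=19: can move to 18, which is L ⇒ W
n=20: moves to 19(W), 15(W); every one is W ⇒ L
n=21: can move to 20, which is L ⇒ W
n=22: moves to 21(W), 17(W); every one is W ⇒ L
n=23: can move to 22, which is L ⇒ W
n=24: moves to 23(W), 19(W); every one is W ⇒ L
L entries with 1 ≤ n ≤ 24 (n=0 is outside the asked range and is not counted): n = 2, 4, 6, 8, 10, 12, 14, 16, 18, 20, 22, 24; that makes 12.

12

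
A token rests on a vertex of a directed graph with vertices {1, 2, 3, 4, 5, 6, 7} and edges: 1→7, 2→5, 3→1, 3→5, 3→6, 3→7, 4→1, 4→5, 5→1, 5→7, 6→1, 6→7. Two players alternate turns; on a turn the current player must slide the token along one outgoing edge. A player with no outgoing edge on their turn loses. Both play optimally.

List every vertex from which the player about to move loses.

Work bottom-up. With no move the player to move loses. Otherwise the position is W if at least one move leads to an L position for the opponent, and L if every move leads to a W.
Every edge goes from a vertex to one that appears earlier in the order 7, 1, 5, 6, 3, 4, 2, so processing vertices in that order labels each vertex after all of its successors.
7: no outgoing edge → L
1: reaches L-position 7 → W
5: reaches L-position 7 → W
6: reaches L-position 7 → W
3: reaches L-position 7 → W
4: only reaches 5(W), 1(W), all W → L
2: only reaches 5(W), which is W → L
The losing starting vertices are exactly the entries labelled L in this table (3 of them).

2, 4, 7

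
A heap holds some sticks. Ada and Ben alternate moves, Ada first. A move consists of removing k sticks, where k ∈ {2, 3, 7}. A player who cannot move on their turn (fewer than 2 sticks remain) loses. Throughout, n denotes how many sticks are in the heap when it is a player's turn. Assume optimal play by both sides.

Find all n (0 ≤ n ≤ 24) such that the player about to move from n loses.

0, 1, 5, 6, 10, 11, 15, 16, 20, 21

Use the standard recursion: the mover loses at a terminal position; elsewhere, the mover wins exactly when some move hands the opponent an L position.
n=0: no move → L
n=1: no move → L
n=2: →0(L), so W
n=3: →1(L), so W
n=4: →1(L), so W
n=5: →3(W), 2(W) — all W, so L
n=6: →4(W), 3(W) — all W, so L
n=7: →5(L), so W
n=8: →6(L), so W
n=9: →6(L), so W
n=10: →8(W), 7(W), 3(W) — all W, so L
n=11: →9(W), 8(W), 4(W) — all W, so L
n=12: →10(L), so W
n=13: →11(L), so W
n=14: →11(L), so W
n=15: →13(W), 12(W), 8(W) — all W, so L
n=16: →14(W), 13(W), 9(W) — all W, so L
n=17: →15(L), so W
n=18: →16(L), so W
n=19: →16(L), so W
n=20: →18(W), 17(W), 13(W) — all W, so L
n=21: →19(W), 18(W), 14(W) — all W, so L
n=22: →20(L), so W
n=23: →21(L), so W
n=24: →21(L), so W
Reading off the rows marked L gives the requested list; there are 10 such values of n.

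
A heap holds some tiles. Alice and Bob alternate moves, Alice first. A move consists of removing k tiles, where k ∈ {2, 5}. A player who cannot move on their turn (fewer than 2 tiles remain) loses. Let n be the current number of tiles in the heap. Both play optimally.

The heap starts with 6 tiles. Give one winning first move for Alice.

Remove 2, leaving 4.

Classify positions by backward induction: terminal positions (no move available) are L. From any other position, the mover wins iff some move reaches an L.
n=0: no move → L
n=1: no move → L
n=2: can move to 0, which is L ⇒ W
n=3: can move to 1, which is L ⇒ W
n=4: the only move is to 2(W), a W ⇒ L
n=5: can move to 0, which is L ⇒ W
n=6: can move to 4, which is L ⇒ W
From 6, the L positions reachable in one move are: 4, 1. Any move reaching one of these is winning.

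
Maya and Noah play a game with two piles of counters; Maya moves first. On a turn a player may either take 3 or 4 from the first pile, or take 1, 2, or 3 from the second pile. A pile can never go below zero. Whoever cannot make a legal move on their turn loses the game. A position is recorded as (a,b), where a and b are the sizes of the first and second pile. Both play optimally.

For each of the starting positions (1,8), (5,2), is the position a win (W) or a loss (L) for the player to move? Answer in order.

(1,8): L, (5,2): W

Positions with no move are L. A position that does have a move is losing for the player to move precisely when every available move leads to a winning position for the opponent. Fill in the labels:
No move ever increases a pile, so every position that can arise here has a ≤ 5 and b ≤ 8; it is enough to label the cells with 0 ≤ a ≤ 5 and 0 ≤ b ≤ 8.
Every move lowers a or b (never raises either), so fill the grid row by row in increasing a, and left to right within a row: each cell's successors are then already labelled.
      b=0  b=1  b=2  b=3  b=4  b=5  b=6  b=7  b=8
a=0:    L    W    W    W    L    W    W    W    L
a=1:    L    W    W    W    L    W    W    W    L
a=2:    L    W    W    W    L    W    W    W    L
a=3:    W    L    W    W    W    L    W    W    W
a=4:    W    L    W    W    W    L    W    W    W
a=5:    W    L    W    W    W    L    W    W    W
Cells with no legal move (terminal, hence L): (0,0), (1,0), (2,0).
The remaining L cells, each justified by listing all of its moves:
(0,4): only reaches (0,3)(W), (0,2)(W), (0,1)(W), all W → L
(0,8): only reaches (0,7)(W), (0,6)(W), (0,5)(W), all W → L
(1,4): only reaches (1,3)(W), (1,2)(W), (1,1)(W), all W → L
(1,8): only reaches (1,7)(W), (1,6)(W), (1,5)(W), all W → L
(2,4): only reaches (2,3)(W), (2,2)(W), (2,1)(W), all W → L
(2,8): only reaches (2,7)(W), (2,6)(W), (2,5)(W), all W → L
(3,1): only reaches (0,1)(W), (3,0)(W), all W → L
(3,5): only reaches (0,5)(W), (3,4)(W), (3,3)(W), (3,2)(W), all W → L
(4,1): only reaches (1,1)(W), (0,1)(W), (4,0)(W), all W → L
(4,5): only reaches (1,5)(W), (0,5)(W), (4,4)(W), (4,3)(W), (4,2)(W), all W → L
(5,1): only reaches (2,1)(W), (1,1)(W), (5,0)(W), all W → L
(5,5): only reaches (2,5)(W), (1,5)(W), (5,4)(W), (5,3)(W), (5,2)(W), all W → L
Every other cell has at least one move into one of the L cells above, so it is W.
(1,8): one of the L cells justified above, so L
(5,2): the move to (5,1) reaches an L cell, so W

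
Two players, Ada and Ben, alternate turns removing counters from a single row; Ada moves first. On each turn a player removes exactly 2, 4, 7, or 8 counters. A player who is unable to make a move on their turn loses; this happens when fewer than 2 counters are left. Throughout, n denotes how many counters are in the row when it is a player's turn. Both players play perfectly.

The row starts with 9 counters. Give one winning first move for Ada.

Remove 8, leaving 1.

Classify positions by backward induction: terminal positions (no move available) are L. From any other position, the mover wins iff some move reaches an L.
n=0: no move → L
n=1: no move → L
n=2: can move to 0, which is L ⇒ W
n=3: can move to 1, which is L ⇒ W
n=4: can move to 0, which is L ⇒ W
n=5: can move to 1, which is L ⇒ W
n=6: moves to 4(W), 2(W); every one is W ⇒ L
n=7: can move to 0, which is L ⇒ W
n=8: can move to 6, which is L ⇒ W
n=9: can move to 1, which is L ⇒ W
From 9, the L positions reachable in one move are: 1.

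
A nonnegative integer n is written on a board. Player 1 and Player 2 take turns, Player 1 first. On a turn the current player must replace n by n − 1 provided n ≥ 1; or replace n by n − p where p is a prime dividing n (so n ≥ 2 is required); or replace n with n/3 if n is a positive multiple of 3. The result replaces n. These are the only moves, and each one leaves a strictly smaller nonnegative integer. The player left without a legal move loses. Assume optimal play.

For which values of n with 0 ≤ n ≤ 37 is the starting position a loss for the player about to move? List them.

Build the W/L table. Terminal = L. A non-terminal position is W if it has a move to some L; otherwise it is L.
n=0: no move → L
n=1: can move to 0, which is L ⇒ W
n=2: can move to 0, which is L ⇒ W
n=3: can move to 0, which is L ⇒ W
n=4: moves to 2(W), 3(W); every one is W ⇒ L
n=5: can move to 0, which is L ⇒ W
n=6: can move to 4, which is L ⇒ W
n=7: can move to 0, which is L ⇒ W
n=8: moves to 6(W), 7(W); every one is W ⇒ L
n=9: can move to 8, which is L ⇒ W
n=10: can move to 8, which is L ⇒ W
n=11: can move to 0, which is L ⇒ W
n=12: can move to 4, which is L ⇒ W
n=13: can move to 0, which is L ⇒ W
n=14: moves to 7(W), 12(W), 13(W); every one is W ⇒ L
n=15: can move to 14, which is L ⇒ W
n=16: can move to 14, which is L ⇒ W
n=17: can move to 0, which is L ⇒ W
n=18: moves to 6(W), 15(W), 16(W), 17(W); every one is W ⇒ L
n=19: can move to 0, which is L ⇒ W
n=20: can move to 18, which is L ⇒ W
n=21: can move to 14, which is L ⇒ W
n=22: moves to 11(W), 20(W), 21(W); every one is W ⇒ L
n=23: can move to 0, which is L ⇒ W
n=24: can move to 8, which is L ⇒ W
n=25: moves to 20(W), 24(W); every one is W ⇒ L
n=26: can move to 25, which is L ⇒ W
n=27: moves to 9(W), 24(W), 26(W); every one is W ⇒ L
n=28: can move to 27, which is L ⇒ W
n=29: can move to 0, which is L ⇒ W
n=30: can move to 25, which is L ⇒ W
n=31: can move to 0, which is L ⇒ W
n=32: moves to 30(W), 31(W); every one is W ⇒ L
n=33: can move to 22, which is L ⇒ W
n=34: can move to 32, which is L ⇒ W
n=35: moves to 28(W), 30(W), 34(W); every one is W ⇒ L
n=36: can move to 35, which is L ⇒ W
n=37: can move to 0, which is L ⇒ W
The losing starting values of n are exactly the entries labelled L in this table (10 of them).

0, 4, 8, 14, 18, 22, 25, 27, 32, 35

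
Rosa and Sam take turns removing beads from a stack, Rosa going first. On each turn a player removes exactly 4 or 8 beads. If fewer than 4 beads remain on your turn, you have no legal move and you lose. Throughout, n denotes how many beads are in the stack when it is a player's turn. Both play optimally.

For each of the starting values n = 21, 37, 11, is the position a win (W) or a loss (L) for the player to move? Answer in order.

Compute win/loss labels from the base case upward. A position with no move is L. Any other position is W if it can reach an L in one move, else L.
n=0: no move → L
n=1: no move → L
n=2: no move → L
n=3: no move → L
n=4: can move to 0, which is L ⇒ W
n=5: can move to 1, which is L ⇒ W
n=6: can move to 2, which is L ⇒ W
n=7: can move to 3, which is L ⇒ W
n=8: can move to 0, which is L ⇒ W
n=9: can move to 1, which is L ⇒ W
n=10: can move to 2, which is L ⇒ W
n=11: can move to 3, which is L ⇒ W
n=12: moves to 8(W), 4(W); every one is W ⇒ L
n=13: moves to 9(W), 5(W); every one is W ⇒ L
n=14: moves to 10(W), 6(W); every one is W ⇒ L
n=15: moves to 11(W), 7(W); every one is W ⇒ L
n=16: can move to 12, which is L ⇒ W
n=17: can move to 13, which is L ⇒ W
n=18: can move to 14, which is L ⇒ W
n=19: can move to 15, which is L ⇒ W
n=20: can move to 12, which is L ⇒ W
n=21: can move to 13, which is L ⇒ W
n=22: can move to 14, which is L ⇒ W
n=23: can move to 15, which is L ⇒ W
n=24: moves to 20(W), 16(W); every one is W ⇒ L
n=25: moves to 21(W), 17(W); every one is W ⇒ L
n=26: moves to 22(W), 18(W); every one is W ⇒ L
n=27: moves to 23(W), 19(W); every one is W ⇒ L
n=28: can move to 24, which is L ⇒ W
n=29: can move to 25, which is L ⇒ W
n=30: can move to 26, which is L ⇒ W
n=31: can move to 27, which is L ⇒ W
n=32: can move to 24, which is L ⇒ W
n=33: can move to 25, which is L ⇒ W
n=34: can move to 26, which is L ⇒ W
n=35: can move to 27, which is L ⇒ W
n=36: moves to 32(W), 28(W); every one is W ⇒ L
n=37: moves to 33(W), 29(W); every one is W ⇒ L

21: W, 37: L, 11: W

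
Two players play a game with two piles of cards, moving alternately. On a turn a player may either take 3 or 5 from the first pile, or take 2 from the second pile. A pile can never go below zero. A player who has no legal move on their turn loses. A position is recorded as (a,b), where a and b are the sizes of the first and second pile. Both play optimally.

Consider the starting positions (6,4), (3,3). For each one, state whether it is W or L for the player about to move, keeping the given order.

(6,4): W, (3,3): L

Use the standard recursion: the mover loses at a terminal position; elsewhere, the mover wins exactly when some move hands the opponent an L position.
No move ever increases a pile, so every position that can arise here has a ≤ 6 and b ≤ 4; it is enough to label the cells with 0 ≤ a ≤ 6 and 0 ≤ b ≤ 4.
Every move lowers a or b (never raises either), so fill the grid row by row in increasing a, and left to right within a row: each cell's successors are then already labelled.
      b=0  b=1  b=2  b=3  b=4
a=0:    L    L    W    W    L
a=1:    L    L    W    W    L
a=2:    L    L    W    W    L
a=3:    W    W    L    L    W
a=4:    W    W    L    L    W
a=5:    W    W    L    L    W
a=6:    W    W    W    W    W
Cells with no legal move (terminal, hence L): (0,0), (0,1), (1,0), (1,1), (2,0), (2,1).
The remaining L cells, each justified by listing all of its moves:
(0,4): the only move is to (0,2)(W), a W ⇒ L
(1,4): the only move is to (1,2)(W), a W ⇒ L
(2,4): the only move is to (2,2)(W), a W ⇒ L
(3,2): moves to (0,2)(W), (3,0)(W); every one is W ⇒ L
(3,3): moves to (0,3)(W), (3,1)(W); every one is W ⇒ L
(4,2): moves to (1,2)(W), (4,0)(W); every one is W ⇒ L
(4,3): moves to (1,3)(W), (4,1)(W); every one is W ⇒ L
(5,2): moves to (2,2)(W), (0,2)(W), (5,0)(W); every one is W ⇒ L
(5,3): moves to (2,3)(W), (0,3)(W), (5,1)(W); every one is W ⇒ L
Every other cell has at least one move into one of the L cells above, so it is W.
(6,4): the move to (1,4) reaches an L cell, so W
(3,3): one of the L cells justified above, so L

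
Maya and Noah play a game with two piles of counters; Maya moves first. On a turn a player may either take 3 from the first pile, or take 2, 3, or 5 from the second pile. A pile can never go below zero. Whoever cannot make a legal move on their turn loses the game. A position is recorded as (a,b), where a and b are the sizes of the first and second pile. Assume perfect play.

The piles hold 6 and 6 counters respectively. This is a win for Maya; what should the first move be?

Positions with no move are L. A position that does have a move is losing for the player to move precisely when every available move leads to a winning position for the opponent. Fill in the labels:
No move ever increases a pile, so every position that can arise here has a ≤ 6 and b ≤ 6; it is enough to label the cells with 0 ≤ a ≤ 6 and 0 ≤ b ≤ 6.
Every move lowers a or b (never raises either), so fill the grid row by row in increasing a, and left to right within a row: each cell's successors are then already labelled.
      b=0  b=1  b=2  b=3  b=4  b=5  b=6
a=0:    L    L    W    W    W    W    W
a=1:    L    L    W    W    W    W    W
a=2:    L    L    W    W    W    W    W
a=3:    W    W    L    L    W    W    W
a=4:    W    W    L    L    W    W    W
a=5:    W    W    L    L    W    W    W
a=6:    L    L    W    W    W    W    W
Cells with no legal move (terminal, hence L): (0,0), (0,1), (1,0), (1,1), (2,0), (2,1).
The remaining L cells, each justified by listing all of its moves:
(3,2): only reaches (0,2)(W), (3,0)(W), all W → L
(3,3): only reaches (0,3)(W), (3,1)(W), (3,0)(W), all W → L
(4,2): only reaches (1,2)(W), (4,0)(W), all W → L
(4,3): only reaches (1,3)(W), (4,1)(W), (4,0)(W), all W → L
(5,2): only reaches (2,2)(W), (5,0)(W), all W → L
(5,3): only reaches (2,3)(W), (5,1)(W), (5,0)(W), all W → L
(6,0): only reaches (3,0)(W), which is W → L
(6,1): only reaches (3,1)(W), which is W → L
Every other cell has at least one move into one of the L cells above, so it is W.
From (6,6), the L positions reachable in one move are: (6,1).

Move to (6,1).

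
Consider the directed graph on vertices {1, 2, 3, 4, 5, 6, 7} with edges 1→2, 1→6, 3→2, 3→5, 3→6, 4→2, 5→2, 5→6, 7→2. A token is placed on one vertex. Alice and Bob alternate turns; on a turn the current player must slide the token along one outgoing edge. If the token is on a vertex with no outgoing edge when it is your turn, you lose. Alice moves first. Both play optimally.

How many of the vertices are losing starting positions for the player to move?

2

Work bottom-up. With no move the player to move loses. Otherwise the position is W if at least one move leads to an L position for the opponent, and L if every move leads to a W.
Every edge goes from a vertex to one that appears earlier in the order 6, 2, 1, 7, 5, 3, 4, so processing vertices in that order labels each vertex after all of its successors.
6: no outgoing edge → L
2: no outgoing edge → L
1: W (go to 2, an L position)
7: W (go to 2, an L position)
5: W (go to 2, an L position)
3: W (go to 2, an L position)
4: W (go to 2, an L position)
The L vertices are 2, 6; that is 2 in all.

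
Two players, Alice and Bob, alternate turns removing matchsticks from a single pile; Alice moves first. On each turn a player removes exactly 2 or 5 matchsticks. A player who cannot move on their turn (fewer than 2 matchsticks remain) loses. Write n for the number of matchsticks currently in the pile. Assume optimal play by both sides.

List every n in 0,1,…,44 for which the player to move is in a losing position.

Work bottom-up. With no move the player to move loses. Otherwise the position is W if at least one move leads to an L position for the opponent, and L if every move leads to a W.
n=0: no move → L
n=1: no move → L
n=2: reaches L-position 0 → W
n=3: reaches L-position 1 → W
n=4: only reaches 2(W), which is W → L
n=5: reaches L-position 0 → W
n=6: reaches L-position 4 → W
n=7: only reaches 5(W), 2(W), all W → L
n=8: only reaches 6(W), 3(W), all W → L
n=9: reaches L-position 7 → W
n=10: reaches L-position 8 → W
n=11: only reaches 9(W), 6(W), all W → L
n=12: reaches L-position 7 → W
n=13: reaches L-position 11 → W
n=14: only reaches 12(W), 9(W), all W → L
n=15: only reaches 13(W), 10(W), all W → L
n=16: reaches L-position 14 → W
n=17: reaches L-position 15 → W
n=18: only reaches 16(W), 13(W), all W → L
n=19: reaches L-position 14 → W
n=20: reaches L-position 18 → W
n=21: only reaches 19(W), 16(W), all W → L
n=22: only reaches 20(W), 17(W), all W → L
n=23: reaches L-position 21 → W
n=24: reaches L-position 22 → W
n=25: only reaches 23(W), 20(W), all W → L
n=26: reaches L-position 21 → W
n=27: reaches L-position 25 → W
n=28: only reaches 26(W), 23(W), all W → L
n=29: only reaches 27(W), 24(W), all W → L
n=30: reaches L-position 28 → W
n=31: reaches L-position 29 → W
n=32: only reaches 30(W), 27(W), all W → L
n=33: reaches L-position 28 → W
n=34: reaches L-position 32 → W
n=35: only reaches 33(W), 30(W), all W → L
n=36: only reaches 34(W), 31(W), all W → L
n=37: reaches L-position 35 → W
n=38: reaches L-position 36 → W
n=39: only reaches 37(W), 34(W), all W → L
n=40: reaches L-position 35 → W
n=41: reaches L-position 39 → W
n=42: only reaches 40(W), 37(W), all W → L
n=43: only reaches 41(W), 38(W), all W → L
n=44: reaches L-position 42 → W
The losing starting values of n are exactly the entries labelled L in this table (20 of them).

0, 1, 4, 7, 8, 11, 14, 15, 18, 21, 22, 25, 28, 29, 32, 35, 36, 39, 42, 43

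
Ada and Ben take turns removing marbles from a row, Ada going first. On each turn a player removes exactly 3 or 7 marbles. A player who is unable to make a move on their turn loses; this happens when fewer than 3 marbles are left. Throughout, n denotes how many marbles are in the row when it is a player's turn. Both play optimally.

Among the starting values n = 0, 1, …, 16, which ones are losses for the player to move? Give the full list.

Compute win/loss labels from the base case upward. A position with no move is L. Any other position is W if it can reach an L in one move, else L.
n=0: no move → L
n=1: no move → L
n=2: no move → L
n=3: W (go to 0, an L position)
n=4: W (go to 1, an L position)
n=5: W (go to 2, an L position)
n=6: L (sole option 3(W) is W)
n=7: W (go to 0, an L position)
n=8: W (go to 1, an L position)
n=9: W (go to 6, an L position)
n=10: L (options 7(W), 3(W) are all W)
n=11: L (options 8(W), 4(W) are all W)
n=12: L (options 9(W), 5(W) are all W)
n=13: W (go to 10, an L position)
n=14: W (go to 11, an L position)
n=15: W (go to 12, an L position)
n=16: L (options 13(W), 9(W) are all W)
The losing starting values of n are exactly the entries labelled L in this table (8 of them).

0, 1, 2, 6, 10, 11, 12, 16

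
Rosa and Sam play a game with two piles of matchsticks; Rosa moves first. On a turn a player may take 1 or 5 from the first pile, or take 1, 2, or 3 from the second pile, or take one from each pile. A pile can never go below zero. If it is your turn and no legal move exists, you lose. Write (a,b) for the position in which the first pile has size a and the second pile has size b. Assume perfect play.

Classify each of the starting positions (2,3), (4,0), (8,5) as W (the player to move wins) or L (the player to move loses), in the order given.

(2,3): W, (4,0): L, (8,5): W

Classify positions by backward induction: terminal positions (no move available) are L. From any other position, the mover wins iff some move reaches an L.
No move ever increases a pile, so every position that can arise here has a ≤ 8 and b ≤ 5; it is enough to label the cells with 0 ≤ a ≤ 8 and 0 ≤ b ≤ 5.
Every move lowers a or b (never raises either), so fill the grid row by row in increasing a, and left to right within a row: each cell's successors are then already labelled.
      b=0  b=1  b=2  b=3  b=4  b=5
a=0:    L    W    W    W    L    W
a=1:    W    W    L    W    W    W
a=2:    L    W    W    W    L    W
a=3:    W    W    L    W    W    W
a=4:    L    W    W    W    L    W
a=5:    W    W    L    W    W    W
a=6:    L    W    W    W    L    W
a=7:    W    W    L    W    W    W
a=8:    L    W    W    W    L    W
Cells with no legal move (terminal, hence L): (0,0).
The remaining L cells, each justified by listing all of its moves:
(0,4): only reaches (0,3)(W), (0,2)(W), (0,1)(W), all W → L
(1,2): only reaches (0,2)(W), (1,1)(W), (1,0)(W), (0,1)(W), all W → L
(2,0): only reaches (1,0)(W), which is W → L
(2,4): only reaches (1,4)(W), (2,3)(W), (2,2)(W), (2,1)(W), (1,3)(W), all W → L
(3,2): only reaches (2,2)(W), (3,1)(W), (3,0)(W), (2,1)(W), all W → L
(4,0): only reaches (3,0)(W), which is W → L
(4,4): only reaches (3,4)(W), (4,3)(W), (4,2)(W), (4,1)(W), (3,3)(W), all W → L
(5,2): only reaches (4,2)(W), (0,2)(W), (5,1)(W), (5,0)(W), (4,1)(W), all W → L
(6,0): only reaches (5,0)(W), (1,0)(W), all W → L
(6,4): only reaches (5,4)(W), (1,4)(W), (6,3)(W), (6,2)(W), (6,1)(W), (5,3)(W), all W → L
(7,2): only reaches (6,2)(W), (2,2)(W), (7,1)(W), (7,0)(W), (6,1)(W), all W → L
(8,0): only reaches (7,0)(W), (3,0)(W), all W → L
(8,4): only reaches (7,4)(W), (3,4)(W), (8,3)(W), (8,2)(W), (8,1)(W), (7,3)(W), all W → L
Every other cell has at least one move into one of the L cells above, so it is W.
(2,3): the move to (2,0) reaches an L cell, so W
(4,0): one of the L cells justified above, so L
(8,5): the move to (8,4) reaches an L cell, so W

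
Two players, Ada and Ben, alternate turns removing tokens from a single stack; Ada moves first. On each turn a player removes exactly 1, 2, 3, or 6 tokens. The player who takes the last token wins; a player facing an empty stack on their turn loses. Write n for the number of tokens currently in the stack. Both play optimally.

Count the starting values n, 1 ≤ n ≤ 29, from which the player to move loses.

7

Label each position W (a win for the player to move) or L (a loss). A position with no legal move is L; any other position is W exactly when some move reaches an L, and L when every move reaches a W.
n=0: no move → L
n=1: can move to 0, which is L ⇒ W
n=2: can move to 0, which is L ⇒ W
n=3: can move to 0, which is L ⇒ W
n=4: moves to 3(W), 2(W), 1(W); every one is W ⇒ L
n=5: can move to 4, which is L ⇒ W
n=6: can move to 4, which is L ⇒ W
n=7: can move to 4, which is L ⇒ W
n=8: moves to 7(W), 6(W), 5(W), 2(W); every one is W ⇒ L
n=9: can move to 8, which is L ⇒ W
n=10: can move to 8, which is L ⇒ W
n=11: can move to 8, which is L ⇒ W
n=12: moves to 11(W), 10(W), 9(W), 6(W); every one is W ⇒ L
n=13: can move to 12, which is L ⇒ W
n=14: can move to 12, which is L ⇒ W
n=15: can move to 12, which is L ⇒ W
n=16: moves to 15(W), 14(W), 13(W), 10(W); every one is W ⇒ L
n=17: can move to 16, which is L ⇒ W
n=18: can move to 16, which is L ⇒ W
n=19: can move to 16, which is L ⇒ W
n=20: moves to 19(W), 18(W), 17(W), 14(W); every one is W ⇒ L
n=21: can move to 20, which is L ⇒ W
n=22: can move to 20, which is L ⇒ W
n=23: can move to 20, which is L ⇒ W
n=24: moves to 23(W), 22(W), 21(W), 18(W); every one is W ⇒ L
n=25: can move to 24, which is L ⇒ W
n=26: can move to 24, which is L ⇒ W
n=27: can move to 24, which is L ⇒ W
n=28: moves to 27(W), 26(W), 25(W), 22(W); every one is W ⇒ L
n=29: can move to 28, which is L ⇒ W
L entries with 1 ≤ n ≤ 29 (n=0 is outside the asked range and is not counted): n = 4, 8, 12, 16, 20, 24, 28; that makes 7.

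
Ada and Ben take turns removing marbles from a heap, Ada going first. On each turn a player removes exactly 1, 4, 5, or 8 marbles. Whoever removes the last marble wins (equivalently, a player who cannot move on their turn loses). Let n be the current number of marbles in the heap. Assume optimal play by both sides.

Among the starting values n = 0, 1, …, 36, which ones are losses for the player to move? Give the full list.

0, 2, 9, 11, 18, 20, 27, 29, 36

Compute win/loss labels from the base case upward. A position with no move is L. Any other position is W if it can reach an L in one move, else L.
n=0: no move → L
n=1: →0(L), so W
n=2: →1(W) only, which is W, so L
n=3: →2(L), so W
n=4: →0(L), so W
n=5: →0(L), so W
n=6: →2(L), so W
n=7: →2(L), so W
n=8: →0(L), so W
n=9: →8(W), 5(W), 4(W), 1(W) — all W, so L
n=10: →9(L), so W
n=11: →10(W), 7(W), 6(W), 3(W) — all W, so L
n=12: →11(L), so W
n=13: →9(L), so W
n=14: →9(L), so W
n=15: →11(L), so W
n=16: →11(L), so W
n=17: →9(L), so W
n=18: →17(W), 14(W), 13(W), 10(W) — all W, so L
n=19: →18(L), so W
n=20: →19(W), 16(W), 15(W), 12(W) — all W, so L
n=21: →20(L), so W
n=22: →18(L), so W
n=23: →18(L), so W
n=24: →20(L), so W
n=25: →20(L), so W
n=26: →18(L), so W
n=27: →26(W), 23(W), 22(W), 19(W) — all W, so L
n=28: →27(L), so W
n=29: →28(W), 25(W), 24(W), 21(W) — all W, so L
n=30: →29(L), so W
n=31: →27(L), so W
n=32: →27(L), so W
n=33: →29(L), so W
n=34: →29(L), so W
n=35: →27(L), so W
n=36: →35(W), 32(W), 31(W), 28(W) — all W, so L
The losing starting values of n are exactly the entries labelled L in this table (9 of them).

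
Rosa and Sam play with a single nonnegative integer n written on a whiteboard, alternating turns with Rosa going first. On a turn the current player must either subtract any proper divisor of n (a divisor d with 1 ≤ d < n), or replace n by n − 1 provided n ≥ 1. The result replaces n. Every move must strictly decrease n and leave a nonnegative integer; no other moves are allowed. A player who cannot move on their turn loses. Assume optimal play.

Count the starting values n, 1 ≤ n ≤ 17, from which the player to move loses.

8

Build the W/L table. Terminal = L. A non-terminal position is W if it has a move to some L; otherwise it is L.
n=0: no move → L
n=1: →0(L), so W
n=2: →1(W) only, which is W, so L
n=3: →2(L), so W
n=4: →2(L), so W
n=5: →4(W) only, which is W, so L
n=6: →5(L), so W
n=7: →6(W) only, which is W, so L
n=8: →7(L), so W
n=9: →6(W), 8(W) — all W, so L
n=10: →5(L), so W
n=11: →10(W) only, which is W, so L
n=12: →9(L), so W
n=13: →12(W) only, which is W, so L
n=14: →7(L), so W
n=15: →10(W), 12(W), 14(W) — all W, so L
n=16: →15(L), so W
n=17: →16(W) only, which is W, so L
L entries with 1 ≤ n ≤ 17 (n=0 is outside the asked range and is not counted): n = 2, 5, 7, 9, 11, 13, 15, 17; that makes 8.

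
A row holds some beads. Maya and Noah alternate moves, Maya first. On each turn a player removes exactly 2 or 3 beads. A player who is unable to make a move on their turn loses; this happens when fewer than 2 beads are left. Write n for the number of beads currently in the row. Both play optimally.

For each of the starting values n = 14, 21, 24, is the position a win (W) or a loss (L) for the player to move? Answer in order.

14: W, 21: L, 24: W

Use the standard recursion: the mover loses at a terminal position; elsewhere, the mover wins exactly when some move hands the opponent an L position.
n=0: no move → L
n=1: no move → L
n=2: W (go to 0, an L position)
n=3: W (go to 1, an L position)
n=4: W (go to 1, an L position)
n=5: L (options 3(W), 2(W) are all W)
n=6: L (options 4(W), 3(W) are all W)
n=7: W (go to 5, an L position)
n=8: W (go to 6, an L position)
n=9: W (go to 6, an L position)
n=10: L (options 8(W), 7(W) are all W)
n=11: L (options 9(W), 8(W) are all W)
n=12: W (go to 10, an L position)
n=13: W (go to 11, an L position)
n=14: W (go to 11, an L position)
n=15: L (options 13(W), 12(W) are all W)
n=16: L (options 14(W), 13(W) are all W)
n=17: W (go to 15, an L position)
n=18: W (go to 16, an L position)
n=19: W (go to 16, an L position)
n=20: L (options 18(W), 17(W) are all W)
n=21: L (options 19(W), 18(W) are all W)
n=22: W (go to 20, an L position)
n=23: W (go to 21, an L position)
n=24: W (go to 21, an L position)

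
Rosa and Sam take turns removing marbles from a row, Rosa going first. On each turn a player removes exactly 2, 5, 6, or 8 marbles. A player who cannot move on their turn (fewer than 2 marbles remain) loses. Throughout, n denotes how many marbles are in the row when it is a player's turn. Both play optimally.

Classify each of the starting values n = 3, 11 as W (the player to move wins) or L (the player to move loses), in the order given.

Classify positions by backward induction: terminal positions (no move available) are L. From any other position, the mover wins iff some move reaches an L.
n=0: no move → L
n=1: no move → L
n=2: can move to 0, which is L ⇒ W
n=3: can move to 1, which is L ⇒ W
n=4: the only move is to 2(W), a W ⇒ L
n=5: can move to 0, which is L ⇒ W
n=6: can move to 4, which is L ⇒ W
n=7: can move to 1, which is L ⇒ W
n=8: can move to 0, which is L ⇒ W
n=9: can move to 4, which is L ⇒ W
n=10: can move to 4, which is L ⇒ W
n=11: moves to 9(W), 6(W), 5(W), 3(W); every one is W ⇒ L

3: W, 11: L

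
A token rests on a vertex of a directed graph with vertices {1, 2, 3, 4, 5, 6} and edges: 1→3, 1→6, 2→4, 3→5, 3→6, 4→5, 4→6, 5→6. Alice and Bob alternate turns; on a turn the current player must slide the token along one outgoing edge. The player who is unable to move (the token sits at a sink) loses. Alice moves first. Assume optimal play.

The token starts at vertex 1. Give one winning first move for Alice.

Move to 6.

Work bottom-up. With no move the player to move loses. Otherwise the position is W if at least one move leads to an L position for the opponent, and L if every move leads to a W.
Every edge goes from a vertex to one that appears earlier in the order 6, 5, 3, 1, 4, 2, so processing vertices in that order labels each vertex after all of its successors.
6: no outgoing edge → L
5: reaches L-position 6 → W
3: reaches L-position 6 → W
1: reaches L-position 6 → W
4: reaches L-position 6 → W
2: only reaches 4(W), which is W → L
From 1, the L positions reachable in one move are: 6.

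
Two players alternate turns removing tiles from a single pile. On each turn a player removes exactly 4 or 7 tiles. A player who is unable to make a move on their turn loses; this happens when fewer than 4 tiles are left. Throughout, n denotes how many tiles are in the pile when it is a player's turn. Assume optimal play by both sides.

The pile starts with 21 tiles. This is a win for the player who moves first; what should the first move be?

Use the standard recursion: the mover loses at a terminal position; elsewhere, the mover wins exactly when some move hands the opponent an L position.
n=0: no move → L
n=1: no move → L
n=2: no move → L
n=3: no move → L
n=4: can move to 0, which is L ⇒ W
n=5: can move to 1, which is L ⇒ W
n=6: can move to 2, which is L ⇒ W
n=7: can move to 3, which is L ⇒ W
n=8: can move to 1, which is L ⇒ W
n=9: can move to 2, which is L ⇒ W
n=10: can move to 3, which is L ⇒ W
n=11: moves to 7(W), 4(W); every one is W ⇒ L
n=12: moves to 8(W), 5(W); every one is W ⇒ L
n=13: moves to 9(W), 6(W); every one is W ⇒ L
n=14: moves to 10(W), 7(W); every one is W ⇒ L
n=15: can move to 11, which is L ⇒ W
n=16: can move to 12, which is L ⇒ W
n=17: can move to 13, which is L ⇒ W
n=18: can move to 14, which is L ⇒ W
n=19: can move to 12, which is L ⇒ W
n=20: can move to 13, which is L ⇒ W
n=21: can move to 14, which is L ⇒ W
From 21, the L positions reachable in one move are: 14.

Remove 7, leaving 14.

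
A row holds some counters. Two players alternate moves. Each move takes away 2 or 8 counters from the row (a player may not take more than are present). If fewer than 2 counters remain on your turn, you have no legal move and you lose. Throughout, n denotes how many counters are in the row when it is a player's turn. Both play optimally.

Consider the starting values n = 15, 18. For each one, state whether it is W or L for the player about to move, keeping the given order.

15: L, 18: W

Classify positions by backward induction: terminal positions (no move available) are L. From any other position, the mover wins iff some move reaches an L.
n=0: no move → L
n=1: no move → L
n=2: reaches L-position 0 → W
n=3: reaches L-position 1 → W
n=4: only reaches 2(W), which is W → L
n=5: only reaches 3(W), which is W → L
n=6: reaches L-position 4 → W
n=7: reaches L-position 5 → W
n=8: reaches L-position 0 → W
n=9: reaches L-position 1 → W
n=10: only reaches 8(W), 2(W), all W → L
n=11: only reaches 9(W), 3(W), all W → L
n=12: reaches L-position 10 → W
n=13: reaches L-position 11 → W
n=14: only reaches 12(W), 6(W), all W → L
n=15: only reaches 13(W), 7(W), all W → L
n=16: reaches L-position 14 → W
n=17: reaches L-position 15 → W
n=18: reaches L-position 10 → W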